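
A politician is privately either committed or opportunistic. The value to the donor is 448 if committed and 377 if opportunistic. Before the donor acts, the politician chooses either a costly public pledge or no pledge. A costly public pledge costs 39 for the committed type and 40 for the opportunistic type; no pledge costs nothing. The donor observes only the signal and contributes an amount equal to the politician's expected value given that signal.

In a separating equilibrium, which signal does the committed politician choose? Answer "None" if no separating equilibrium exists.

None

Try committed → pledge, opportunistic → no pledge:
  If types separate, pledge earns payment 448 and no pledge earns 377.
  Committed: pledge gives 448 − 39 = 409; no pledge gives 377 − 0 = 377. No deviation. ✓
  Opportunistic: no pledge gives 377 − 0 = 377; pledge gives 448 − 40 = 408. Would deviate. ✗
Try committed → no pledge, opportunistic → pledge:
  If types separate, no pledge earns payment 448 and pledge earns 377.
  Committed: no pledge gives 448 − 0 = 448; pledge gives 377 − 39 = 338. No deviation. ✓
  Opportunistic: pledge gives 377 − 40 = 337; no pledge gives 448 − 0 = 448. Would deviate. ✗
Neither assignment is incentive-compatible.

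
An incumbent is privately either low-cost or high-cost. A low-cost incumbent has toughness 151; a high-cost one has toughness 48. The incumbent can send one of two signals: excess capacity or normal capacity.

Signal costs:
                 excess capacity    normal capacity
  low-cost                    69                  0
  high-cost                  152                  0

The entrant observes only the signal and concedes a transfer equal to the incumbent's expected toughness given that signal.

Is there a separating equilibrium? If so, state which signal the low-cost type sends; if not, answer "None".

excess capacity

Try low-cost → excess capacity, high-cost → normal capacity:
  Under separation the entrant infers type exactly: excess capacity → low-cost (pays 151), normal capacity → high-cost (pays 48).
  Low-cost: excess capacity gives 151 − 69 = 82; normal capacity gives 48 − 0 = 48. No deviation. ✓
  High-cost: normal capacity gives 48 − 0 = 48; excess capacity gives 151 − 152 = -1. No deviation. ✓
Both hold — the low-cost type sends excess capacity.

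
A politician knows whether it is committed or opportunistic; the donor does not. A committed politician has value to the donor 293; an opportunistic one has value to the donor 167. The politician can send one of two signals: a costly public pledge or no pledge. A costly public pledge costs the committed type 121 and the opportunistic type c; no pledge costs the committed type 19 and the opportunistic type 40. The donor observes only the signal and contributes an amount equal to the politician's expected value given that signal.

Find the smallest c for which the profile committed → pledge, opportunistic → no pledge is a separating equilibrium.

Under separation: pledge → committed (pays 293); no pledge → opportunistic (pays 167).
Committed: 293 − 121 = 172 ≥ 167 − 19 = 148. Holds regardless of c. ✓
Opportunistic: 167 − 40 ≥ 293 − c, so c ≥ 293 − 127 = 166.

166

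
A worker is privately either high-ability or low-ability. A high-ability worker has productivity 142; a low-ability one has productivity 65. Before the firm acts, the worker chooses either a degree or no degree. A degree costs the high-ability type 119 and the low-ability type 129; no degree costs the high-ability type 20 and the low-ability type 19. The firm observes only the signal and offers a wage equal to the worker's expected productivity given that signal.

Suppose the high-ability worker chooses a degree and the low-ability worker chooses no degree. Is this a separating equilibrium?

Under separation the firm infers type exactly: degree → high-ability (pays 142), no degree → low-ability (pays 65).
High-ability: degree gives 142 − 119 = 23; no degree gives 65 − 20 = 45. Would deviate. ✗
Low-ability: no degree gives 65 − 19 = 46; degree gives 142 − 129 = 13. No deviation. ✓

No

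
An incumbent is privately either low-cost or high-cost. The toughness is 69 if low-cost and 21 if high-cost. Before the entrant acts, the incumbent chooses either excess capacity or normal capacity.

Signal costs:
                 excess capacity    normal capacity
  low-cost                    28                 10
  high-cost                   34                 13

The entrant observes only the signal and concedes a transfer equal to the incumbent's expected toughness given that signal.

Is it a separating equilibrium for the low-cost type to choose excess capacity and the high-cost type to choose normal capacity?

If types separate, excess capacity earns payment 69 and normal capacity earns 21.
Low-cost: excess capacity gives 69 − 28 = 41; normal capacity gives 21 − 10 = 11. No deviation. ✓
High-cost: normal capacity gives 21 − 13 = 8; excess capacity gives 69 − 34 = 35. Would deviate. ✗

No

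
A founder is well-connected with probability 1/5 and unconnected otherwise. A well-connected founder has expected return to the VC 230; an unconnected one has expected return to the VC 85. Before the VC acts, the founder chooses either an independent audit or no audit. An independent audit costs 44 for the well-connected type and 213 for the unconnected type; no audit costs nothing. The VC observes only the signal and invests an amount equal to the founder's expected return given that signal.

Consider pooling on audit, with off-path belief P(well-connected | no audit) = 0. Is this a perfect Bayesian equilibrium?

At the pooled signal (audit) the VC holds the prior 1/5 and pays 1/5·230 + 4/5·85 = 114. Off-path (no audit) belief 0 gives 0·230 + 1·85 = 85.
Well-connected: audit gives 114 − 44 = 70; no audit gives 85 − 0 = 85. Deviates. ✗
Unconnected: audit gives 114 − 213 = -99; no audit gives 85 − 0 = 85. Deviates. ✗

No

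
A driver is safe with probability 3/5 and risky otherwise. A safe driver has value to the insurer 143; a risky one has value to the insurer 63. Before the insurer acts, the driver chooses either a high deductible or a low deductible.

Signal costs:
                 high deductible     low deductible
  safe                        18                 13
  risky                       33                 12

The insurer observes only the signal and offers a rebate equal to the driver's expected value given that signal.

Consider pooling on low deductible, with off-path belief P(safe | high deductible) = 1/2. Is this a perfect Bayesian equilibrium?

On the equilibrium path (low deductible) the insurer holds the prior 3/5 and pays 3/5·143 + 2/5·63 = 111. Off-path (high deductible) belief 1/2 gives 1/2·143 + 1/2·63 = 103.
Safe: low deductible gives 111 − 13 = 98; high deductible gives 103 − 18 = 85. Stays. ✓
Risky: low deductible gives 111 − 12 = 99; high deductible gives 103 − 33 = 70. Stays. ✓
Beliefs are Bayes-consistent on-path and both types best-respond.

Yes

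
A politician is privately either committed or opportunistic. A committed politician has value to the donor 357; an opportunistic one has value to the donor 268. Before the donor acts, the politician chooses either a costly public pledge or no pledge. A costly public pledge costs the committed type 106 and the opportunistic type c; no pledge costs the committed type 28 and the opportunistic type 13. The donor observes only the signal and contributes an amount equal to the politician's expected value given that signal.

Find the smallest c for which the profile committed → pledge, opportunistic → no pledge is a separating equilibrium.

102

Under separation: pledge → committed (pays 357); no pledge → opportunistic (pays 268).
Committed: 357 − 106 = 251 ≥ 268 − 28 = 240. Holds regardless of c. ✓
Opportunistic: 268 − 13 ≥ 357 − c, so c ≥ 357 − 255 = 102.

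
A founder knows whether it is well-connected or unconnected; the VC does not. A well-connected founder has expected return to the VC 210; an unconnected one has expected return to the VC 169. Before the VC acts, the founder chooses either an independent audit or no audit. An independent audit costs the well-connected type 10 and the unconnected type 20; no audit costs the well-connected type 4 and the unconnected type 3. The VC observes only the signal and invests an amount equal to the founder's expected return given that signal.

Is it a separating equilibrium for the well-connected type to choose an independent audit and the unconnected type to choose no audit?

If types separate, audit earns payment 210 and no audit earns 169.
Well-connected: audit gives 210 − 10 = 200; no audit gives 169 − 4 = 165. No deviation. ✓
Unconnected: no audit gives 169 − 3 = 166; audit gives 210 − 20 = 190. Would deviate. ✗

No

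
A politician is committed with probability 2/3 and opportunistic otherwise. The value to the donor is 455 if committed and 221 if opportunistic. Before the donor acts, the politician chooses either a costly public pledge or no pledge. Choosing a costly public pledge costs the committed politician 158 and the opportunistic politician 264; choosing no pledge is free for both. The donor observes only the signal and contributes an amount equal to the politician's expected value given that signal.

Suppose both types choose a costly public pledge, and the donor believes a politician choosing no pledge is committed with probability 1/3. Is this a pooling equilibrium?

At the pooled signal (pledge) the donor holds the prior 2/3 and pays 2/3·455 + 1/3·221 = 377. Off-path (no pledge) belief 1/3 gives 1/3·455 + 2/3·221 = 299.
Committed: pledge gives 377 − 158 = 219; no pledge gives 299 − 0 = 299. Deviates. ✗
Opportunistic: pledge gives 377 − 264 = 113; no pledge gives 299 − 0 = 299. Deviates. ✗

No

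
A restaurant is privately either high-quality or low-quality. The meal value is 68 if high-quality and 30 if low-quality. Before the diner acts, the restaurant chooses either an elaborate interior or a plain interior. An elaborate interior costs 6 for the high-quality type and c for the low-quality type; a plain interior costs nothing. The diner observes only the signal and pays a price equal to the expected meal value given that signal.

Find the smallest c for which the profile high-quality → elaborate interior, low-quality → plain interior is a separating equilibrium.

Under separation: elaborate interior → high-quality (pays 68); plain interior → low-quality (pays 30).
High-quality: 68 − 6 = 62 ≥ 30 − 0 = 30. Holds regardless of c. ✓
Low-quality: 30 − 0 ≥ 68 − c, so c ≥ 68 − 30 = 38.

38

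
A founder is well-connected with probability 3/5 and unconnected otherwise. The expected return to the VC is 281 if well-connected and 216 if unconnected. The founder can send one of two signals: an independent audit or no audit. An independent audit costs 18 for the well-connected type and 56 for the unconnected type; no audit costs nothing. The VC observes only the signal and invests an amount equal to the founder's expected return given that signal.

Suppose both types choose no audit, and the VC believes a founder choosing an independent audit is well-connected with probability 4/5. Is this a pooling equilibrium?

On the equilibrium path (no audit) the VC holds the prior 3/5 and pays 3/5·281 + 2/5·216 = 255. Off-path (audit) belief 4/5 gives 4/5·281 + 1/5·216 = 268.
Well-connected: no audit gives 255 − 0 = 255; audit gives 268 − 18 = 250. Stays. ✓
Unconnected: no audit gives 255 − 0 = 255; audit gives 268 − 56 = 212. Stays. ✓
Beliefs are Bayes-consistent on-path and both types best-respond.

Yes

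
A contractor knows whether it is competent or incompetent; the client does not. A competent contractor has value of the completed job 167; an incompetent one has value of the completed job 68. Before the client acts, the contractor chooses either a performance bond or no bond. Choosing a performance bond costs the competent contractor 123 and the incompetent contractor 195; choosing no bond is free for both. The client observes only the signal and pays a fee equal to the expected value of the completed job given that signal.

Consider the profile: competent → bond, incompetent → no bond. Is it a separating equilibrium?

No

If types separate, bond earns payment 167 and no bond earns 68.
Competent: bond gives 167 − 123 = 44; no bond gives 68 − 0 = 68. Would deviate. ✗
Incompetent: no bond gives 68 − 0 = 68; bond gives 167 − 195 = -28. No deviation. ✓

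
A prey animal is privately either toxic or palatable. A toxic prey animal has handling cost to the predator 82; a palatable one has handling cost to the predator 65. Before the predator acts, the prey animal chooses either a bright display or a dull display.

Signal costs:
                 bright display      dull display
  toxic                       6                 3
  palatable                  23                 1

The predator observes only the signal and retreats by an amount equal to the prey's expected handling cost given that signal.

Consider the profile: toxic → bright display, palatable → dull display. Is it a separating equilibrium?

Yes

If types separate, bright display earns payment 82 and dull display earns 65.
Toxic: bright display gives 82 − 6 = 76; dull display gives 65 − 3 = 62. No deviation. ✓
Palatable: dull display gives 65 − 1 = 64; bright display gives 82 − 23 = 59. No deviation. ✓
Neither type gains from mimicking the other.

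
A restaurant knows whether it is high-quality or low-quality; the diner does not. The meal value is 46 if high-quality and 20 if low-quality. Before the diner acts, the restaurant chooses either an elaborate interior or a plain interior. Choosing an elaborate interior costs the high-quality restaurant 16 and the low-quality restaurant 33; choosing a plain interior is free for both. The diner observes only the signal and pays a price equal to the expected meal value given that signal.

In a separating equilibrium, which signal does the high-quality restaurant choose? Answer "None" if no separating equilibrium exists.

elaborate interior

Try high-quality → elaborate interior, low-quality → plain interior:
  If types separate, elaborate interior earns payment 46 and plain interior earns 20.
  High-quality: elaborate interior gives 46 − 16 = 30; plain interior gives 20 − 0 = 20. No deviation. ✓
  Low-quality: plain interior gives 20 − 0 = 20; elaborate interior gives 46 − 33 = 13. No deviation. ✓
Both hold — the high-quality type sends elaborate interior.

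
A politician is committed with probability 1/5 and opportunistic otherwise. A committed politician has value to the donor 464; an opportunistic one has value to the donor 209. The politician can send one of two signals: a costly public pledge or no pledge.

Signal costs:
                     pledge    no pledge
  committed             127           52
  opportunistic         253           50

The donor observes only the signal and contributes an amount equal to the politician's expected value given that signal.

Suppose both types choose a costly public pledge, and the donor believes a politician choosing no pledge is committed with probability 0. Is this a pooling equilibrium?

No

On the equilibrium path (pledge) the donor holds the prior 1/5 and pays 1/5·464 + 4/5·209 = 260. Off-path (no pledge) belief 0 gives 0·464 + 1·209 = 209.
Committed: pledge gives 260 − 127 = 133; no pledge gives 209 − 52 = 157. Deviates. ✗
Opportunistic: pledge gives 260 − 253 = 7; no pledge gives 209 − 50 = 159. Deviates. ✗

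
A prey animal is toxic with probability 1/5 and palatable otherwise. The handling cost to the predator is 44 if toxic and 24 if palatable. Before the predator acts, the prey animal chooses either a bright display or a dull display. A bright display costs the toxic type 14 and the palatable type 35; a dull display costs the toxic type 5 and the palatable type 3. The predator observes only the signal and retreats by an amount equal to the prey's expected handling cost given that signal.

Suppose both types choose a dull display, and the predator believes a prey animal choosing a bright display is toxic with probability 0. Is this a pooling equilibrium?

Yes

On the equilibrium path (dull display) the predator holds the prior 1/5 and pays 1/5·44 + 4/5·24 = 28. Off-path (bright display) belief 0 gives 0·44 + 1·24 = 24.
Toxic: dull display gives 28 − 5 = 23; bright display gives 24 − 14 = 10. Stays. ✓
Palatable: dull display gives 28 − 3 = 25; bright display gives 24 − 35 = -11. Stays. ✓
Beliefs are Bayes-consistent on-path and both types best-respond.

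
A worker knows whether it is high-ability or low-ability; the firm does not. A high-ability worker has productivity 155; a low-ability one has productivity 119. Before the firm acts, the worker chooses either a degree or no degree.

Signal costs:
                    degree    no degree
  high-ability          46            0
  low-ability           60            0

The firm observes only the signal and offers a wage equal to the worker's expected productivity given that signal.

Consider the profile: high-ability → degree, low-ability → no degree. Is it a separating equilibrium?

If types separate, degree earns payment 155 and no degree earns 119.
High-ability: degree gives 155 − 46 = 109; no degree gives 119 − 0 = 119. Would deviate. ✗
Low-ability: no degree gives 119 − 0 = 119; degree gives 155 − 60 = 95. No deviation. ✓

No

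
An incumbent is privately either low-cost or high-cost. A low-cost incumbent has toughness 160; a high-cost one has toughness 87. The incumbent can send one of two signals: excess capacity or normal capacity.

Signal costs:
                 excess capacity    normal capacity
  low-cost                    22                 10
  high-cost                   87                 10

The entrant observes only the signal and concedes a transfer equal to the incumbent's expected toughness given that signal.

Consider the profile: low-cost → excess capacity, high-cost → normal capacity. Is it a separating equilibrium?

If types separate, excess capacity earns payment 160 and normal capacity earns 87.
Low-cost: excess capacity gives 160 − 22 = 138; normal capacity gives 87 − 10 = 77. No deviation. ✓
High-cost: normal capacity gives 87 − 10 = 77; excess capacity gives 160 − 87 = 73. No deviation. ✓
Both incentive constraints hold.

Yes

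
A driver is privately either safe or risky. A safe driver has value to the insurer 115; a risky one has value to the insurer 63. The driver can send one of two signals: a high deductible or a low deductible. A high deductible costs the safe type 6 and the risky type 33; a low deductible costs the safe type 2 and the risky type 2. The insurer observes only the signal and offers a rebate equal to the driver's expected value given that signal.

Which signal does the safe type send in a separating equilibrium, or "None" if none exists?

None

Try safe → high deductible, risky → low deductible:
  Under separation the insurer infers type exactly: high deductible → safe (pays 115), low deductible → risky (pays 63).
  Safe: high deductible gives 115 − 6 = 109; low deductible gives 63 − 2 = 61. No deviation. ✓
  Risky: low deductible gives 63 − 2 = 61; high deductible gives 115 − 33 = 82. Would deviate. ✗
Try safe → low deductible, risky → high deductible:
  Under separation the insurer infers type exactly: low deductible → safe (pays 115), high deductible → risky (pays 63).
  Safe: low deductible gives 115 − 2 = 113; high deductible gives 63 − 6 = 57. No deviation. ✓
  Risky: high deductible gives 63 − 33 = 30; low deductible gives 115 − 2 = 113. Would deviate. ✗
Neither assignment is incentive-compatible.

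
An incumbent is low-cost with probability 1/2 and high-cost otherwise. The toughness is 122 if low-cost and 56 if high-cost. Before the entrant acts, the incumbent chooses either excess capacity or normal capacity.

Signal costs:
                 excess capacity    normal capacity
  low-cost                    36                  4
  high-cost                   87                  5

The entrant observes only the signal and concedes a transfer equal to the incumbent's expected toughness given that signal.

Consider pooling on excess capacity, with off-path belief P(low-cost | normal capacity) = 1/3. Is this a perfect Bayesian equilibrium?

No

At the pooled signal (excess capacity) the entrant holds the prior 1/2 and pays 1/2·122 + 1/2·56 = 89. Off-path (normal capacity) belief 1/3 gives 1/3·122 + 2/3·56 = 78.
Low-cost: excess capacity gives 89 − 36 = 53; normal capacity gives 78 − 4 = 74. Deviates. ✗
High-cost: excess capacity gives 89 − 87 = 2; normal capacity gives 78 − 5 = 73. Deviates. ✗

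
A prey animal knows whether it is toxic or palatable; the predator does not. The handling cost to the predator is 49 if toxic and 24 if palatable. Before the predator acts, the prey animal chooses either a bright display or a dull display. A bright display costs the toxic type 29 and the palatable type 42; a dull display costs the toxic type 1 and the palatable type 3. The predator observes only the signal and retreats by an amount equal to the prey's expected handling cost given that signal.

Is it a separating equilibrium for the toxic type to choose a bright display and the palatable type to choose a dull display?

No

If types separate, bright display earns payment 49 and dull display earns 24.
Toxic: bright display gives 49 − 29 = 20; dull display gives 24 − 1 = 23. Would deviate. ✗
Palatable: dull display gives 24 − 3 = 21; bright display gives 49 − 42 = 7. No deviation. ✓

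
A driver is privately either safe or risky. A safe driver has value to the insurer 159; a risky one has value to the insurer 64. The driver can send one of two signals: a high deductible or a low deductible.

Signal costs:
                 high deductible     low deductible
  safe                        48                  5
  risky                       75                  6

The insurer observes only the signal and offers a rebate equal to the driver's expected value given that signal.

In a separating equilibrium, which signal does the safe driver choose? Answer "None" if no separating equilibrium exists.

None

Try safe → high deductible, risky → low deductible:
  If types separate, high deductible earns payment 159 and low deductible earns 64.
  Safe: high deductible gives 159 − 48 = 111; low deductible gives 64 − 5 = 59. No deviation. ✓
  Risky: low deductible gives 64 − 6 = 58; high deductible gives 159 − 75 = 84. Would deviate. ✗
Try safe → low deductible, risky → high deductible:
  If types separate, low deductible earns payment 159 and high deductible earns 64.
  Safe: low deductible gives 159 − 5 = 154; high deductible gives 64 − 48 = 16. No deviation. ✓
  Risky: high deductible gives 64 − 75 = -11; low deductible gives 159 − 6 = 153. Would deviate. ✗
Neither assignment is incentive-compatible.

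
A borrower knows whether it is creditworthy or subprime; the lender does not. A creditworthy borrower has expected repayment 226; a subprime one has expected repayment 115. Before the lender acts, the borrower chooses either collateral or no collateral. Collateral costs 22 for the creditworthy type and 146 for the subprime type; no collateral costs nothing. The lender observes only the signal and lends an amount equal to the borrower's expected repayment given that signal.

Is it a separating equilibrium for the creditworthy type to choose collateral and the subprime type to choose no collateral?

If types separate, collateral earns payment 226 and no collateral earns 115.
Creditworthy: collateral gives 226 − 22 = 204; no collateral gives 115 − 0 = 115. No deviation. ✓
Subprime: no collateral gives 115 − 0 = 115; collateral gives 226 − 146 = 80. No deviation. ✓
Neither type gains from mimicking the other.

Yes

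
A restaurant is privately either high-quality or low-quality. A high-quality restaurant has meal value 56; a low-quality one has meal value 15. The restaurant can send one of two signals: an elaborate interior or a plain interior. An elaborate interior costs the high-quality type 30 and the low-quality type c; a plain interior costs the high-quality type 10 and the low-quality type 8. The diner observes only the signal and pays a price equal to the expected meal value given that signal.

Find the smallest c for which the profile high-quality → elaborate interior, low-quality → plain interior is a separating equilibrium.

Under separation: elaborate interior → high-quality (pays 56); plain interior → low-quality (pays 15).
High-quality: 56 − 30 = 26 ≥ 15 − 10 = 5. Holds regardless of c. ✓
Low-quality: 15 − 8 ≥ 56 − c, so c ≥ 56 − 7 = 49.

49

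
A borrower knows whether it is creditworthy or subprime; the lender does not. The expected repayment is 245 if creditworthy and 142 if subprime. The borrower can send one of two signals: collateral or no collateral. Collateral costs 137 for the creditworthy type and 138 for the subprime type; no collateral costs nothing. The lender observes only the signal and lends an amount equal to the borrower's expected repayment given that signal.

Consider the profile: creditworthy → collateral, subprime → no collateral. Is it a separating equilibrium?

No

Under separation the lender infers type exactly: collateral → creditworthy (pays 245), no collateral → subprime (pays 142).
Creditworthy: collateral gives 245 − 137 = 108; no collateral gives 142 − 0 = 142. Would deviate. ✗
Subprime: no collateral gives 142 − 0 = 142; collateral gives 245 − 138 = 107. No deviation. ✓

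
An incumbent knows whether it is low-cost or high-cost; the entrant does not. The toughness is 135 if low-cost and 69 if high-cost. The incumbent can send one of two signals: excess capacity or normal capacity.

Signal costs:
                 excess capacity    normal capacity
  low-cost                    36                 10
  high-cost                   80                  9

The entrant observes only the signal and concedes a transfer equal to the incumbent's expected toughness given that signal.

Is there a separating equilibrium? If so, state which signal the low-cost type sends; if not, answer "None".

excess capacity

Try low-cost → excess capacity, high-cost → normal capacity:
  Under separation the entrant infers type exactly: excess capacity → low-cost (pays 135), normal capacity → high-cost (pays 69).
  Low-cost: excess capacity gives 135 − 36 = 99; normal capacity gives 69 − 10 = 59. No deviation. ✓
  High-cost: normal capacity gives 69 − 9 = 60; excess capacity gives 135 − 80 = 55. No deviation. ✓
Both hold — the low-cost type sends excess capacity.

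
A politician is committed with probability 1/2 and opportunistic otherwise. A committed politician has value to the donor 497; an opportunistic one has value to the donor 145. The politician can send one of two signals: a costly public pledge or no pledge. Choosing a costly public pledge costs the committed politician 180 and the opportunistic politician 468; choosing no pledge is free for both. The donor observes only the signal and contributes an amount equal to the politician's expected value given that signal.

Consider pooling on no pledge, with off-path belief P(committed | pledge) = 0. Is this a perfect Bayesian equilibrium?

Yes

At the pooled signal (no pledge) the donor holds the prior 1/2 and pays 1/2·497 + 1/2·145 = 321. Off-path (pledge) belief 0 gives 0·497 + 1·145 = 145.
Committed: no pledge gives 321 − 0 = 321; pledge gives 145 − 180 = -35. Stays. ✓
Opportunistic: no pledge gives 321 − 0 = 321; pledge gives 145 − 468 = -323. Stays. ✓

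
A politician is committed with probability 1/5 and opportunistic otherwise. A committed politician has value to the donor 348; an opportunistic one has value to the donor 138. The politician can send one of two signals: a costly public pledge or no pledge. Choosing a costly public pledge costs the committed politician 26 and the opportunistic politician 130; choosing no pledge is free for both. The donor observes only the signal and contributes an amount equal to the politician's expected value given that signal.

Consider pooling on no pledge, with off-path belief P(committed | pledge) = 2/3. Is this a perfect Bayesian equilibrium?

No

On the equilibrium path (no pledge) the donor holds the prior 1/5 and pays 1/5·348 + 4/5·138 = 180. Off-path (pledge) belief 2/3 gives 2/3·348 + 1/3·138 = 278.
Committed: no pledge gives 180 − 0 = 180; pledge gives 278 − 26 = 252. Deviates. ✗
Opportunistic: no pledge gives 180 − 0 = 180; pledge gives 278 − 130 = 148. Stays. ✓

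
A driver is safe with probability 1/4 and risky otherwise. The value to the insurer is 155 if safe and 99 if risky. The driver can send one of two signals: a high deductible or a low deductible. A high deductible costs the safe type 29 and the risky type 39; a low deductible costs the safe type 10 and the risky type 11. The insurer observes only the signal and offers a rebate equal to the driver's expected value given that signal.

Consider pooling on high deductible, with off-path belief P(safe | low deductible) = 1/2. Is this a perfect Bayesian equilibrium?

No

At the pooled signal (high deductible) the insurer holds the prior 1/4 and pays 1/4·155 + 3/4·99 = 113. Off-path (low deductible) belief 1/2 gives 1/2·155 + 1/2·99 = 127.
Safe: high deductible gives 113 − 29 = 84; low deductible gives 127 − 10 = 117. Deviates. ✗
Risky: high deductible gives 113 − 39 = 74; low deductible gives 127 − 11 = 116. Deviates. ✗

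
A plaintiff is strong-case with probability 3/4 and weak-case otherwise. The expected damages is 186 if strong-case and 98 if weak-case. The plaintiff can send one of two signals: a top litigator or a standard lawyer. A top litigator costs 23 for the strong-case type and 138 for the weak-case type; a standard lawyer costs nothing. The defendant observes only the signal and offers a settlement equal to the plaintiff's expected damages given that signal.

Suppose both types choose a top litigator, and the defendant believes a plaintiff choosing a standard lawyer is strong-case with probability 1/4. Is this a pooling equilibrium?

No

On the equilibrium path (top litigator) the defendant holds the prior 3/4 and pays 3/4·186 + 1/4·98 = 164. Off-path (standard lawyer) belief 1/4 gives 1/4·186 + 3/4·98 = 120.
Strong-case: top litigator gives 164 − 23 = 141; standard lawyer gives 120 − 0 = 120. Stays. ✓
Weak-case: top litigator gives 164 − 138 = 26; standard lawyer gives 120 − 0 = 120. Deviates. ✗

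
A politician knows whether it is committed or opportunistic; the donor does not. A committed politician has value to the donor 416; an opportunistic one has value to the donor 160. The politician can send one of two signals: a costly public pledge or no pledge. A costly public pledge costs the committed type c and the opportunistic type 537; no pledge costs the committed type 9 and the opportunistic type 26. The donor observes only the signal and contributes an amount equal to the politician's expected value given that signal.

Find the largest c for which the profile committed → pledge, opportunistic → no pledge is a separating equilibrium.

Under separation: pledge → committed (pays 416); no pledge → opportunistic (pays 160).
Opportunistic: 160 − 26 = 134 ≥ 416 − 537 = -121. Holds regardless of c. ✓
Committed: 416 − c ≥ 160 − 9, so c ≤ 416 − 151 = 265.

265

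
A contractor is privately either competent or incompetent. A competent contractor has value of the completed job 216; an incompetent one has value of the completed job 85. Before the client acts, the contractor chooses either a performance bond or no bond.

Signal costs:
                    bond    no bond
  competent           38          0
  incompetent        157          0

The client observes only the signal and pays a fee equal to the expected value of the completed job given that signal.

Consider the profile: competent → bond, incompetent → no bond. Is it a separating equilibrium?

If types separate, bond earns payment 216 and no bond earns 85.
Competent: bond gives 216 − 38 = 178; no bond gives 85 − 0 = 85. No deviation. ✓
Incompetent: no bond gives 85 − 0 = 85; bond gives 216 − 157 = 59. No deviation. ✓
Neither type gains from mimicking the other.

Yes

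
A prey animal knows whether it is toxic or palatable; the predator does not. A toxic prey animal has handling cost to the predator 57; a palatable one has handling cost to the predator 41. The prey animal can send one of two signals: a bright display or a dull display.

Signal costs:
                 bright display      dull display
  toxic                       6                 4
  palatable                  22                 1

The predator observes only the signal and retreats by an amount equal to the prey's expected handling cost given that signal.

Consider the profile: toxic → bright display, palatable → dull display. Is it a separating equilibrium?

Yes

Under separation the predator infers type exactly: bright display → toxic (pays 57), dull display → palatable (pays 41).
Toxic: bright display gives 57 − 6 = 51; dull display gives 41 − 4 = 37. No deviation. ✓
Palatable: dull display gives 41 − 1 = 40; bright display gives 57 − 22 = 35. No deviation. ✓
Neither type gains from mimicking the other.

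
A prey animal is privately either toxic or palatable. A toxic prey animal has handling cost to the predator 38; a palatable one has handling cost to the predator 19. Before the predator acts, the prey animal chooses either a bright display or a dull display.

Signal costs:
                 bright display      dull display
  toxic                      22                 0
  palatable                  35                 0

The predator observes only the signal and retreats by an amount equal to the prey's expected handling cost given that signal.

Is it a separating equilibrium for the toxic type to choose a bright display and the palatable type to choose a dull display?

Under separation the predator infers type exactly: bright display → toxic (pays 38), dull display → palatable (pays 19).
Toxic: bright display gives 38 − 22 = 16; dull display gives 19 − 0 = 19. Would deviate. ✗
Palatable: dull display gives 19 − 0 = 19; bright display gives 38 − 35 = 3. No deviation. ✓

No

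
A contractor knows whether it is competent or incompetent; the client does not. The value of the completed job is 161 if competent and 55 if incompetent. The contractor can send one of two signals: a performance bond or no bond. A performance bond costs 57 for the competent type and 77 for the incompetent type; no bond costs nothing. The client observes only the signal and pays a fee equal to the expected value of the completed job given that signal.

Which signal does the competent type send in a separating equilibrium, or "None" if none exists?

Try competent → bond, incompetent → no bond:
  If types separate, bond earns payment 161 and no bond earns 55.
  Competent: bond gives 161 − 57 = 104; no bond gives 55 − 0 = 55. No deviation. ✓
  Incompetent: no bond gives 55 − 0 = 55; bond gives 161 − 77 = 84. Would deviate. ✗
Try competent → no bond, incompetent → bond:
  If types separate, no bond earns payment 161 and bond earns 55.
  Competent: no bond gives 161 − 0 = 161; bond gives 55 − 57 = -2. No deviation. ✓
  Incompetent: bond gives 55 − 77 = -22; no bond gives 161 − 0 = 161. Would deviate. ✗
Neither assignment is incentive-compatible.

None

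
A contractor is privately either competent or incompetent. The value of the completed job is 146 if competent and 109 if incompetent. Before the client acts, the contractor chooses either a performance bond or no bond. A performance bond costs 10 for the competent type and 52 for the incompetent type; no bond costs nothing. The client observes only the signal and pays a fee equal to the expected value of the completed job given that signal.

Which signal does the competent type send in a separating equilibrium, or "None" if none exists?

bond

Try competent → bond, incompetent → no bond:
  Under separation the client infers type exactly: bond → competent (pays 146), no bond → incompetent (pays 109).
  Competent: bond gives 146 − 10 = 136; no bond gives 109 − 0 = 109. No deviation. ✓
  Incompetent: no bond gives 109 − 0 = 109; bond gives 146 − 52 = 94. No deviation. ✓
Both hold — the competent type sends bond.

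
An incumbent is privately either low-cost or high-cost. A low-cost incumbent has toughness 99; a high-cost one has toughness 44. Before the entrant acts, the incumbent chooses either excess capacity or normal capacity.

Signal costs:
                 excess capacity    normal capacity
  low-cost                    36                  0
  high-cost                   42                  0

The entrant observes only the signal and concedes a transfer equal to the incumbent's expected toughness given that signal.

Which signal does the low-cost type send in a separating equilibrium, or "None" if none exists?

None

Try low-cost → excess capacity, high-cost → normal capacity:
  If types separate, excess capacity earns payment 99 and normal capacity earns 44.
  Low-cost: excess capacity gives 99 − 36 = 63; normal capacity gives 44 − 0 = 44. No deviation. ✓
  High-cost: normal capacity gives 44 − 0 = 44; excess capacity gives 99 − 42 = 57. Would deviate. ✗
Try low-cost → normal capacity, high-cost → excess capacity:
  If types separate, normal capacity earns payment 99 and excess capacity earns 44.
  Low-cost: normal capacity gives 99 − 0 = 99; excess capacity gives 44 − 36 = 8. No deviation. ✓
  High-cost: excess capacity gives 44 − 42 = 2; normal capacity gives 99 − 0 = 99. Would deviate. ✗
Neither assignment is incentive-compatible.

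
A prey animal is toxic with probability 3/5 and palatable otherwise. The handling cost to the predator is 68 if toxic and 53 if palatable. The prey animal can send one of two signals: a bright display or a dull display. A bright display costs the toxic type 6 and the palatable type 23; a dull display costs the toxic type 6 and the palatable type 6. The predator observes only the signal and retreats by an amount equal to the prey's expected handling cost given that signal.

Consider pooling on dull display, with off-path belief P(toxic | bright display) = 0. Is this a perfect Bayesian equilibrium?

On the equilibrium path (dull display) the predator holds the prior 3/5 and pays 3/5·68 + 2/5·53 = 62. Off-path (bright display) belief 0 gives 0·68 + 1·53 = 53.
Toxic: dull display gives 62 − 6 = 56; bright display gives 53 − 6 = 47. Stays. ✓
Palatable: dull display gives 62 − 6 = 56; bright display gives 53 − 23 = 30. Stays. ✓
Beliefs are Bayes-consistent on-path and both types best-respond.

Yes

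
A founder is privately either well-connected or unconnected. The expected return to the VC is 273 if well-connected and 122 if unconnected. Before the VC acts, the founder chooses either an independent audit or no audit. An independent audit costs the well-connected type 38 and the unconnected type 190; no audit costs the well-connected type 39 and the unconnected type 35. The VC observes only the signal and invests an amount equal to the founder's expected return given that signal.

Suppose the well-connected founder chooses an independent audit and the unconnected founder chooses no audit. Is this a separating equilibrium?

Yes

Under separation the VC infers type exactly: audit → well-connected (pays 273), no audit → unconnected (pays 122).
Well-connected: audit gives 273 − 38 = 235; no audit gives 122 − 39 = 83. No deviation. ✓
Unconnected: no audit gives 122 − 35 = 87; audit gives 273 − 190 = 83. No deviation. ✓
Neither type gains from mimicking the other.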